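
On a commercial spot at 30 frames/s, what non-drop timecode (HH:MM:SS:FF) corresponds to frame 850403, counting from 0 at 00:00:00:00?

07:52:26:23

850403 ÷ 30 = 28346 full seconds, remainder 23 frames.
28346 s = 7 h 52 min 26 s.
Timecode: 07:52:26:23.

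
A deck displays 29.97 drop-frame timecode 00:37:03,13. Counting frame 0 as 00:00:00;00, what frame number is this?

66635

Complete 10-minute blocks: 3, each 17982 frames → 53946.
Remaining 7 whole minutes in the current block: 1800 + 6 × 1798 = 12588 frames.
Within the current minute: 3 × 30 + 13 − 2 = 101 (labels ;00/;01 skipped at this minute). Total = 53946 + 12588 + 101 = 66635.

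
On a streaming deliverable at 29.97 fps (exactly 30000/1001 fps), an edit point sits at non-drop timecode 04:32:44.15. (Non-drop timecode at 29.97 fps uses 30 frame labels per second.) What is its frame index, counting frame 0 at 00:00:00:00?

Total seconds to the label: (4 × 3600 + 32 × 60 + 44) = 16364.
Frame index = 16364 × 30 + 15 = 490935.

frame 490935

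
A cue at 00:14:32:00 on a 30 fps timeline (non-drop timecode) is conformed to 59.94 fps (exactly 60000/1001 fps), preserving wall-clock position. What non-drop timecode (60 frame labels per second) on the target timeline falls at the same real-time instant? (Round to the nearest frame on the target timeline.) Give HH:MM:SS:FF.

00:14:31:08

Source frame index: (0×3600 + 14×60 + 32) × 30 + 0 = 26160.
Real time: 26160 / (30) = 872 s.
Target frame: (872) × (60000/1001) = 52320000/1001 ≈ 52267.732 → 52268.
At 60 labels/s: frame 52268 → 00:14:31:08.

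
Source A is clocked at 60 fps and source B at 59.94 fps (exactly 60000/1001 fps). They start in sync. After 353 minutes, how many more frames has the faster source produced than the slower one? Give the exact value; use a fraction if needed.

1270800/1001 frames

353 min = 21180 s.
A emits 60 × 21180 = 1270800 frames; B emits 60000/1001 × 21180 = 1270800000/1001.
Difference = 1270800/1001 frames (≈ 1269.5305); B is behind A.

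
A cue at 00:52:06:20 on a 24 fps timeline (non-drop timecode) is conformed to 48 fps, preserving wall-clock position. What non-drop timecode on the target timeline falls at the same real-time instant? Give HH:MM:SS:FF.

00:52:06:40

Source frame index: (0×3600 + 52×60 + 6) × 24 + 20 = 75044.
Real time: 75044 / (24) = 18761/6 s.
Target frame: (18761/6) × (48) = 150088.
At 48 labels/s: frame 150088 → 00:52:06:40.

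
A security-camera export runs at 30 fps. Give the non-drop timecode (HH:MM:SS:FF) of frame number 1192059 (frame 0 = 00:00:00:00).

1192059 ÷ 30 = 39735 full seconds, remainder 9 frames.
39735 s = 11 h 2 min 15 s.
Timecode: 11:02:15:09.

11:02:15:09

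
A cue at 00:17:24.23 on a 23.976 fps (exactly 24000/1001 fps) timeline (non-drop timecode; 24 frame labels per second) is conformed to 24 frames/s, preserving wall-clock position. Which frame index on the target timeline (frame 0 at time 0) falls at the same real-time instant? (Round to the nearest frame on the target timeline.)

frame 25104

Source frame index: (0×3600 + 17×60 + 24) × 24 + 23 = 25079.
Real time: 25079 / (24000/1001) = 25104079/24000 s.
Target frame: (25104079/24000) × (24) = 25104079/1000 ≈ 25104.079 → 25104.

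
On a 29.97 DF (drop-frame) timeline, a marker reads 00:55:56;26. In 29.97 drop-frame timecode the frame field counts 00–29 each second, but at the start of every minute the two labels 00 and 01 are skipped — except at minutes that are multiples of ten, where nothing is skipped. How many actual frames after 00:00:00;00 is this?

As if non-drop at 30 labels/s: (0 × 3600 + 55 × 60 + 56) × 30 + 26 = 100706.
Minute boundaries passed: 55; those not divisible by 10: 55 − 5 = 50; dropped labels = 2 × 50 = 100.
Actual frame index = 100706 − 100 = 100606.

100606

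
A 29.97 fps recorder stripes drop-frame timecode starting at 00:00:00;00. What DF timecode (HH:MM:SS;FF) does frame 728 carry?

00:00:24;08

Each 10-minute DF block holds 10 × 60 × 30 − 9 × 2 = 17982 frames. 728 ÷ 17982 → 0 full blocks, remainder 728.
Within the partial block the first minute is 1800 frames and each further minute 1798, so 0 further minute boundaries passed. Total skipped labels = 18 × 0 + 2 × 0 = 0.
Non-drop label index = 728 + 0 = 728; at 30 labels/s that is 00:00:24:08, i.e. DF 00:00:24;08.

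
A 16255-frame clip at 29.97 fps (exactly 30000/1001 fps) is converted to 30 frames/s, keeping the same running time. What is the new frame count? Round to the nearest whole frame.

16271 frames

Frames at target rate = 16255 × (30) / (30000/1001) = 3254251/200 ≈ 16271.255.
Nearest whole frame: 16271.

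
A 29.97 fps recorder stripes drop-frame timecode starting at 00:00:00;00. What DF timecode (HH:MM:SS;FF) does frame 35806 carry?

Each 10-minute DF block holds 10 × 60 × 30 − 9 × 2 = 17982 frames. 35806 ÷ 17982 → 1 full block, remainder 17824.
Within the partial block the first minute is 1800 frames and each further minute 1798, so 9 further minute boundaries passed. Total skipped labels = 18 × 1 + 2 × 9 = 36.
Non-drop label index = 35806 + 36 = 35842; at 30 labels/s that is 00:19:54:22, i.e. DF 00:19:54;22.

00:19:54;22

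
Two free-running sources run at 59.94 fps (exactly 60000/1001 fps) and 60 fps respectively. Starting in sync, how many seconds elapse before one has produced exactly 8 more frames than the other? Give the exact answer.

2002/15 seconds

The gap grows by |60 − 60000/1001| = 60/1001 frames per second.
Time for a 8-frame gap: 8 ÷ (60/1001) = 2002/15 s.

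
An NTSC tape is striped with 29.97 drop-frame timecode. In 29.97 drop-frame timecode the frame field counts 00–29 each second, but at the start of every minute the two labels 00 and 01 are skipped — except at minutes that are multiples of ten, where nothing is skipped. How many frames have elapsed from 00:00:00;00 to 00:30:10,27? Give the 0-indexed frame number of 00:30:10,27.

Complete 10-minute blocks: 3, each 17982 frames → 53946.
Remaining 0 whole minutes in the current block: 0 frames.
Within the current minute: 10 × 30 + 27 = 327. Total = 53946 + 0 + 327 = 54273.

54273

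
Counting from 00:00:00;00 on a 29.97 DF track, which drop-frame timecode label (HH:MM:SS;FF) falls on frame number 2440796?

Ten DF minutes hold 17982 frames, so frame 2440796 lies in block 135 (frames 2427570–2445551) with 13226 frames into that block.
The block's first minute is 1800 frames and the rest 1798 each; 13226 frames reaches minute 7, so 135 × 18 + 7 × 2 = 2444 labels have been skipped so far.
Adding those back, label number 2440796 + 2444 = 2443240 at 30 labels/s is 81441 s + 10 f = 22 h 37 min 21 s frame 10, i.e. 22:37:21;10.

22:37:21;10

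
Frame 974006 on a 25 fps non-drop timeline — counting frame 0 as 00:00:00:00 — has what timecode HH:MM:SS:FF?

974006 ÷ 25 = 38960 full seconds, remainder 6 frames.
38960 s = 10 h 49 min 20 s.
Timecode: 10:49:20:06.

10:49:20:06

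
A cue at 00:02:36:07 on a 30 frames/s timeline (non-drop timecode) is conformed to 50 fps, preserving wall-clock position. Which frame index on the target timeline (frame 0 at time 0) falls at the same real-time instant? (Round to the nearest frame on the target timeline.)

frame 7812

Source frame index: (0×3600 + 2×60 + 36) × 30 + 7 = 4687.
Real time: 4687 / (30) = 4687/30 s.
Target frame: (4687/30) × (50) = 23435/3 ≈ 7811.667 → 7812.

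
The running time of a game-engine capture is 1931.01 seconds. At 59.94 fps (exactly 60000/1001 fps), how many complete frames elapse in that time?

115744 frames

Frames = 1931.01 × 60000/1001 = 115860600/1001 ≈ 115744.8551.
Complete frames: 115744.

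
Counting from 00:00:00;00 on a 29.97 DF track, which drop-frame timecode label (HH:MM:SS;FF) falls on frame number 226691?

Ten DF minutes hold 17982 frames, so frame 226691 lies in block 12 (frames 215784–233765) with 10907 frames into that block.
The block's first minute is 1800 frames and the rest 1798 each; 10907 frames reaches minute 6, so 12 × 18 + 6 × 2 = 228 labels have been skipped so far.
Adding those back, label number 226691 + 228 = 226919 at 30 labels/s is 7563 s + 29 f = 2 h 6 min 3 s frame 29, i.e. 02:06:03;29.

02:06:03;29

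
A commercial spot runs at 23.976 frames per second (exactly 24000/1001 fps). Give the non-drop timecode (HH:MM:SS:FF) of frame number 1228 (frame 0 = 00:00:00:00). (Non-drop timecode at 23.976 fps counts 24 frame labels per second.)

1228 ÷ 24 = 51 full seconds, remainder 4 frames.
51 s = 0 h 0 min 51 s.
Timecode: 00:00:51:04.

00:00:51:04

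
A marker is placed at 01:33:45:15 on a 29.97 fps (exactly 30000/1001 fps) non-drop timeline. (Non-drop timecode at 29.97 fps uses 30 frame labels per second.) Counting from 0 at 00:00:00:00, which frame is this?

Total seconds to the label: (1 × 3600 + 33 × 60 + 45) = 5625.
Frame index = 5625 × 30 + 15 = 168765.

frame 168765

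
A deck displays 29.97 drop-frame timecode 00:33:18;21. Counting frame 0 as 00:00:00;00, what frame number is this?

59901

Complete 10-minute blocks: 3, each 17982 frames → 53946.
Remaining 3 whole minutes in the current block: 1800 + 2 × 1798 = 5396 frames.
Within the current minute: 18 × 30 + 21 − 2 = 559 (labels ;00/;01 skipped at this minute). Total = 53946 + 5396 + 559 = 59901.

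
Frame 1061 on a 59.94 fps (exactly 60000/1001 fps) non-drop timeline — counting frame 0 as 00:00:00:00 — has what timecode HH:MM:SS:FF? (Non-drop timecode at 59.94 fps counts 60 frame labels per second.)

00:00:17:41

1061 ÷ 60 = 17 full seconds, remainder 41 frames.
17 s = 0 h 0 min 17 s.
Timecode: 00:00:17:41.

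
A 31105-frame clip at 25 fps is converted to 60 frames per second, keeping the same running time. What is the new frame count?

74652 frames

Target frames = source frames × (target rate / source rate) = 31105 × (60)/(25) = 31105 × 12/5 = 74652.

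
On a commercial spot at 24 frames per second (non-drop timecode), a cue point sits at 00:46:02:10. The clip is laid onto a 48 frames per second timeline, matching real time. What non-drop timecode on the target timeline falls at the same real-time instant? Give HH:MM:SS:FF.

00:46:02:20

Source frame index: (0×3600 + 46×60 + 2) × 24 + 10 = 66298.
Real time: 66298 / (24) = 33149/12 s.
Target frame: (33149/12) × (48) = 132596.
At 48 labels/s: frame 132596 → 00:46:02:20.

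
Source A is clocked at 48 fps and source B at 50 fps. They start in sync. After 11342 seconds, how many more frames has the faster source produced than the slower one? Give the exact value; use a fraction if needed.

22684 frames

A emits 48 × 11342 = 544416 frames; B emits 50 × 11342 = 567100.
Difference = 22684 frames; B is ahead of A.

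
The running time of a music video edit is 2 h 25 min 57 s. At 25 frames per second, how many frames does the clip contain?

2 h 25 min 57 s = 8757 s.
Frames = 8757 × 25 = 218925.

218925 frames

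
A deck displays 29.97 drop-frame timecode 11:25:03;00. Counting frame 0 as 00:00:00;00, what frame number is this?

1231856

As if non-drop at 30 labels/s: (11 × 3600 + 25 × 60 + 3) × 30 + 0 = 1233090.
Minute boundaries passed: 685; those not divisible by 10: 685 − 68 = 617; dropped labels = 2 × 617 = 1234.
Actual frame index = 1233090 − 1234 = 1231856.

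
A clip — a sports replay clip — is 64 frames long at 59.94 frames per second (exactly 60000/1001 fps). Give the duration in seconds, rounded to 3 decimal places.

Running time = 64 × 1001/60000 = 2002/1875 s ≈ 1.068 s.

1.068 seconds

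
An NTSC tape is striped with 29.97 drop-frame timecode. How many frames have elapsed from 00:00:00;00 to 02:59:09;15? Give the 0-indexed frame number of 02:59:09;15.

322161

As if non-drop at 30 labels/s: (2 × 3600 + 59 × 60 + 9) × 30 + 15 = 322485.
Minute boundaries passed: 179; those not divisible by 10: 179 − 17 = 162; dropped labels = 2 × 162 = 324.
Actual frame index = 322485 − 324 = 322161.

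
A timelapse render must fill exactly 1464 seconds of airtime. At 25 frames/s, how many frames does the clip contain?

Frames = 1464 × 25 = 36600.

36600 frames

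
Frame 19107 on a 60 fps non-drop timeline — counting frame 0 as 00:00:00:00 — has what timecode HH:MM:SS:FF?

19107 ÷ 60 = 318 full seconds, remainder 27 frames.
318 s = 0 h 5 min 18 s.
Timecode: 00:05:18:27.

00:05:18:27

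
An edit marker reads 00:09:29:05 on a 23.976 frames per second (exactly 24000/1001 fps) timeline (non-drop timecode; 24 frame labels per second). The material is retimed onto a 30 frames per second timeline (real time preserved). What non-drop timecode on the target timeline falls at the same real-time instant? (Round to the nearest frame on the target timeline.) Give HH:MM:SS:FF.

00:09:29:23

Source frame index: (0×3600 + 9×60 + 29) × 24 + 5 = 13661.
Real time: 13661 / (24000/1001) = 13674661/24000 s.
Target frame: (13674661/24000) × (30) = 13674661/800 ≈ 17093.326 → 17093.
At 30 labels/s: frame 17093 → 00:09:29:23.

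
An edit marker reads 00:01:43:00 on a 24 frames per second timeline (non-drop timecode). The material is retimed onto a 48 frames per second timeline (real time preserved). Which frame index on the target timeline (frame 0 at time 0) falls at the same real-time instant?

Source frame index: (0×3600 + 1×60 + 43) × 24 + 0 = 2472.
Real time: 2472 / (24) = 103 s.
Target frame: (103) × (48) = 4944.

frame 4944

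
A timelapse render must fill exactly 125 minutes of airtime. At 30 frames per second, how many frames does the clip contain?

225000 frames

125 min = 7500 s.
Frames = 7500 × 30 = 225000.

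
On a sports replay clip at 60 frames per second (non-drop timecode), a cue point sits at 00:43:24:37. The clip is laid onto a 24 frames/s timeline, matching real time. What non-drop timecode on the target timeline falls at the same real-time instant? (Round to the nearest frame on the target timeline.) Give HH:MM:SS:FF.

00:43:24:15

Source frame index: (0×3600 + 43×60 + 24) × 60 + 37 = 156277.
Real time: 156277 / (60) = 156277/60 s.
Target frame: (156277/60) × (24) = 312554/5 ≈ 62510.800 → 62511.
At 24 labels/s: frame 62511 → 00:43:24:15.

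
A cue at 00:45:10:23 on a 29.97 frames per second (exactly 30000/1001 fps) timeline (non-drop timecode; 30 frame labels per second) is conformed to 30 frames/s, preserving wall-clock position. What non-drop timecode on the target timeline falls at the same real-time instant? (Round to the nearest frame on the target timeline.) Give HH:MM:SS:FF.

00:45:13:14

Source frame index: (0×3600 + 45×60 + 10) × 30 + 23 = 81323.
Real time: 81323 / (30000/1001) = 81404323/30000 s.
Target frame: (81404323/30000) × (30) = 81404323/1000 ≈ 81404.323 → 81404.
At 30 labels/s: frame 81404 → 00:45:13:14.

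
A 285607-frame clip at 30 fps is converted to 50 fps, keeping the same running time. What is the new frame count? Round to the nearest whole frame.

Frames at target rate = 285607 × (50) / (30) = 1428035/3 ≈ 476011.667.
Nearest whole frame: 476012.

476012 frames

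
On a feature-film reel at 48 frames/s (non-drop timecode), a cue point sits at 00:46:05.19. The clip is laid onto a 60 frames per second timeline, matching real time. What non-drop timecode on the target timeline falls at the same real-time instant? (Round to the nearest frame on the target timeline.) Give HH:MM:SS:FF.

00:46:05:24

Source frame index: (0×3600 + 46×60 + 5) × 48 + 19 = 132739.
Real time: 132739 / (48) = 132739/48 s.
Target frame: (132739/48) × (60) = 663695/4 ≈ 165923.750 → 165924.
At 60 labels/s: frame 165924 → 00:46:05:24.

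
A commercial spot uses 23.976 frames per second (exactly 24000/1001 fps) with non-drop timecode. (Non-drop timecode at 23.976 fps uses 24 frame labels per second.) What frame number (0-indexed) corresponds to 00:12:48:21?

Total seconds to the label: (0 × 3600 + 12 × 60 + 48) = 768.
Frame index = 768 × 24 + 21 = 18453.

frame 18453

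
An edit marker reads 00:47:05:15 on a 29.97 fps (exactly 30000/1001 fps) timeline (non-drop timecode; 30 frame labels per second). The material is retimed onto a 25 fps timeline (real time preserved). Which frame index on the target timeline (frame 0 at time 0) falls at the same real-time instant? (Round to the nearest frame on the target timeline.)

frame 70708

Source frame index: (0×3600 + 47×60 + 5) × 30 + 15 = 84765.
Real time: 84765 / (30000/1001) = 5656651/2000 s.
Target frame: (5656651/2000) × (25) = 5656651/80 ≈ 70708.137 → 70708.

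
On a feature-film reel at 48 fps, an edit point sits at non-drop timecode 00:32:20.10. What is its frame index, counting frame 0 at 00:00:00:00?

Total seconds to the label: (0 × 3600 + 32 × 60 + 20) = 1940.
Frame index = 1940 × 48 + 10 = 93130.

93130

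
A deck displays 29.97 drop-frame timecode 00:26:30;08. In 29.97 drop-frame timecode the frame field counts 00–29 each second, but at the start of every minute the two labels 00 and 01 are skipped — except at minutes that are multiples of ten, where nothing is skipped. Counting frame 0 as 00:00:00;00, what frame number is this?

47660

Complete 10-minute blocks: 2, each 17982 frames → 35964.
Remaining 6 whole minutes in the current block: 1800 + 5 × 1798 = 10790 frames.
Within the current minute: 30 × 30 + 8 − 2 = 906 (labels ;00/;01 skipped at this minute). Total = 35964 + 10790 + 906 = 47660.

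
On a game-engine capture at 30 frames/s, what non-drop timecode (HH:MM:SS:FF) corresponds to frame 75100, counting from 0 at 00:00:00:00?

75100 ÷ 30 = 2503 full seconds, remainder 10 frames.
2503 s = 0 h 41 min 43 s.
Timecode: 00:41:43:10.

00:41:43:10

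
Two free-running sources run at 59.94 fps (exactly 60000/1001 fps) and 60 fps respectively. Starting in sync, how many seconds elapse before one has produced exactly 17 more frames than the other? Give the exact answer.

17017/60 seconds

The gap grows by |60 − 60000/1001| = 60/1001 frames per second.
Time for a 17-frame gap: 17 ÷ (60/1001) = 17017/60 s.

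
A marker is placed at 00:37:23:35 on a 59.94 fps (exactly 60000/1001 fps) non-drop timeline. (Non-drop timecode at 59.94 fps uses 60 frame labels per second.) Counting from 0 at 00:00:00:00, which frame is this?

Total seconds to the label: (0 × 3600 + 37 × 60 + 23) = 2243.
Frame index = 2243 × 60 + 35 = 134615.

134615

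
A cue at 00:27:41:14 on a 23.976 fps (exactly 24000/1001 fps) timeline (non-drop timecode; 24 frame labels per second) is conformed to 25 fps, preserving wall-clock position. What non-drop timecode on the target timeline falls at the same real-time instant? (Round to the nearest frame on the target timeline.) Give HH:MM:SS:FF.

00:27:43:06

Source frame index: (0×3600 + 27×60 + 41) × 24 + 14 = 39878.
Real time: 39878 / (24000/1001) = 19958939/12000 s.
Target frame: (19958939/12000) × (25) = 19958939/480 ≈ 41581.123 → 41581.
At 25 labels/s: frame 41581 → 00:27:43:06.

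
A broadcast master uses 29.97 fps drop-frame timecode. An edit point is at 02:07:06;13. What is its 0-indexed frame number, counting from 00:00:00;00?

228563

As if non-drop at 30 labels/s: (2 × 3600 + 7 × 60 + 6) × 30 + 13 = 228793.
Minute boundaries passed: 127; those not divisible by 10: 127 − 12 = 115; dropped labels = 2 × 115 = 230.
Actual frame index = 228793 − 230 = 228563.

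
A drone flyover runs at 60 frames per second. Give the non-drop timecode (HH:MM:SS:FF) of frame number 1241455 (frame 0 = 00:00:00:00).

05:44:50:55

1241455 ÷ 60 = 20690 full seconds, remainder 55 frames.
20690 s = 5 h 44 min 50 s.
Timecode: 05:44:50:55.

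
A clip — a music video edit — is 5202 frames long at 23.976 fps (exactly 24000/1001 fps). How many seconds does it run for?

216.96675 seconds

Running time = 5202 / (24000/1001) = 216.96675 s.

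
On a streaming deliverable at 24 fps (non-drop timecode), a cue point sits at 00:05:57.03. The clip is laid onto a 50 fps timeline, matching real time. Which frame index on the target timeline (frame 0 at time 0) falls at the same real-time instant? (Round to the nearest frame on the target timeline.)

Source frame index: (0×3600 + 5×60 + 57) × 24 + 3 = 8571.
Real time: 8571 / (24) = 2857/8 s.
Target frame: (2857/8) × (50) = 71425/4 ≈ 17856.250 → 17856.

frame 17856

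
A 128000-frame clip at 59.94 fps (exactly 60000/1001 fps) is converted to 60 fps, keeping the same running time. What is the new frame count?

Target frames = source frames × (target rate / source rate) = 128000 × (60)/(60000/1001) = 128000 × 1001/1000 = 128128.

128128 frames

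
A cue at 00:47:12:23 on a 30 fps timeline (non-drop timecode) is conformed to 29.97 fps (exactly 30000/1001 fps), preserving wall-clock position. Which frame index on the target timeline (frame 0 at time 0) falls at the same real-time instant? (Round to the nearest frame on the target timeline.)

Source frame index: (0×3600 + 47×60 + 12) × 30 + 23 = 84983.
Real time: 84983 / (30) = 84983/30 s.
Target frame: (84983/30) × (30000/1001) = 84983000/1001 ≈ 84898.102 → 84898.

frame 84898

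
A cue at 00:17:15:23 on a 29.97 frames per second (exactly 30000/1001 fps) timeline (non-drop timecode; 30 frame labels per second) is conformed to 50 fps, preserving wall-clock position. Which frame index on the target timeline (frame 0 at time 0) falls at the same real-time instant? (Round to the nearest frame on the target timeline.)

Source frame index: (0×3600 + 17×60 + 15) × 30 + 23 = 31073.
Real time: 31073 / (30000/1001) = 31104073/30000 s.
Target frame: (31104073/30000) × (50) = 31104073/600 ≈ 51840.122 → 51840.

frame 51840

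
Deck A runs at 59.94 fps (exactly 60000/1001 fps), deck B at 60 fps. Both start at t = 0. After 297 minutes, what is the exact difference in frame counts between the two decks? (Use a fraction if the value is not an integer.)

97200/91 frames

297 min = 17820 s.
A emits 60000/1001 × 17820 = 97200000/91 frames; B emits 60 × 17820 = 1069200.
Difference = 97200/91 frames (≈ 1068.1319); B is ahead of A.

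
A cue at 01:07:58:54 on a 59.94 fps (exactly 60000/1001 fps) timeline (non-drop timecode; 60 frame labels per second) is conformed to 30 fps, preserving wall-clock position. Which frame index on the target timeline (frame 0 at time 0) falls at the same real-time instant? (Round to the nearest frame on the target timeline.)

frame 122489

Source frame index: (1×3600 + 7×60 + 58) × 60 + 54 = 244734.
Real time: 244734 / (60000/1001) = 40829789/10000 s.
Target frame: (40829789/10000) × (30) = 122489367/1000 ≈ 122489.367 → 122489.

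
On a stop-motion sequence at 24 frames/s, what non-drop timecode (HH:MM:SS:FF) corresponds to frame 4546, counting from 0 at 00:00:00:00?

00:03:09:10

4546 ÷ 24 = 189 full seconds, remainder 10 frames.
189 s = 0 h 3 min 9 s.
Timecode: 00:03:09:10.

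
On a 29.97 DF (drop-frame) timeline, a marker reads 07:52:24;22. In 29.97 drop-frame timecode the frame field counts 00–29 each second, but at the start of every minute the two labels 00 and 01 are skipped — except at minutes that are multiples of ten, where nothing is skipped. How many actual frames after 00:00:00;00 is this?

849492

Complete 10-minute blocks: 47, each 17982 frames → 845154.
Remaining 2 whole minutes in the current block: 1800 + 1 × 1798 = 3598 frames.
Within the current minute: 24 × 30 + 22 − 2 = 740 (labels ;00/;01 skipped at this minute). Total = 845154 + 3598 + 740 = 849492.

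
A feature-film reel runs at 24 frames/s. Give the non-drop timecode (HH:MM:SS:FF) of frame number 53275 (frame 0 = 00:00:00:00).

53275 ÷ 24 = 2219 full seconds, remainder 19 frames.
2219 s = 0 h 36 min 59 s.
Timecode: 00:36:59:19.

00:36:59:19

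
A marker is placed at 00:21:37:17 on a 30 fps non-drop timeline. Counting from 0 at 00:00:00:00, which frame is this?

Total seconds to the label: (0 × 3600 + 21 × 60 + 37) = 1297.
Frame index = 1297 × 30 + 17 = 38927.

frame 38927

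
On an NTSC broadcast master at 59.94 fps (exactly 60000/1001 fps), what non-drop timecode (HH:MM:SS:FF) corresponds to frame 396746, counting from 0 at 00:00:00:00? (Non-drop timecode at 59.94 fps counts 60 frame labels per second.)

01:50:12:26

396746 ÷ 60 = 6612 full seconds, remainder 26 frames.
6612 s = 1 h 50 min 12 s.
Timecode: 01:50:12:26.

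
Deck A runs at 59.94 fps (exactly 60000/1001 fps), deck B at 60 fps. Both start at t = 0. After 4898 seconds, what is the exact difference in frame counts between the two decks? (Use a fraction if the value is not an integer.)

A emits 60000/1001 × 4898 = 293880000/1001 frames; B emits 60 × 4898 = 293880.
Difference = 293880/1001 frames (≈ 293.5864); B is ahead of A.

293880/1001 frames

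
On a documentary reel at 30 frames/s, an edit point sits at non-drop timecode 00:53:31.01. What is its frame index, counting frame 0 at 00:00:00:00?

frame 96331

Total seconds to the label: (0 × 3600 + 53 × 60 + 31) = 3211.
Frame index = 3211 × 30 + 1 = 96331.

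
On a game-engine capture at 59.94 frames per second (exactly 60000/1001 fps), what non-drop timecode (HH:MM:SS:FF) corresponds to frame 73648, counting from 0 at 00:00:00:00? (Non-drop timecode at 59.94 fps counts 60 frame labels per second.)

00:20:27:28

73648 ÷ 60 = 1227 full seconds, remainder 28 frames.
1227 s = 0 h 20 min 27 s.
Timecode: 00:20:27:28.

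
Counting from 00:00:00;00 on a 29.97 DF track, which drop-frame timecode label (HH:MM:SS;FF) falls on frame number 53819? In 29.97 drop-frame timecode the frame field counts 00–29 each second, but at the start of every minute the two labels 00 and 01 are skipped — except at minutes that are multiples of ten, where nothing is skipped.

00:29:55;23

Ten DF minutes hold 17982 frames, so frame 53819 lies in block 2 (frames 35964–53945) with 17855 frames into that block.
The block's first minute is 1800 frames and the rest 1798 each; 17855 frames reaches minute 9, so 2 × 18 + 9 × 2 = 54 labels have been skipped so far.
Adding those back, label number 53819 + 54 = 53873 at 30 labels/s is 1795 s + 23 f = 0 h 29 min 55 s frame 23, i.e. 00:29:55;23.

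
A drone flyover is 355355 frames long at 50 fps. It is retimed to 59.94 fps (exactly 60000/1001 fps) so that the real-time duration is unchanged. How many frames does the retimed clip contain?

Target frames = source frames × (target rate / source rate) = 355355 × (60000/1001)/(50) = 355355 × 1200/1001 = 426000.

426000 frames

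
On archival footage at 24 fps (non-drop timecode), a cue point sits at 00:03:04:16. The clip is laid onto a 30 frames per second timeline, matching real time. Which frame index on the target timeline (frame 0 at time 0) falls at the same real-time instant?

Source frame index: (0×3600 + 3×60 + 4) × 24 + 16 = 4432.
Real time: 4432 / (24) = 554/3 s.
Target frame: (554/3) × (30) = 5540.

frame 5540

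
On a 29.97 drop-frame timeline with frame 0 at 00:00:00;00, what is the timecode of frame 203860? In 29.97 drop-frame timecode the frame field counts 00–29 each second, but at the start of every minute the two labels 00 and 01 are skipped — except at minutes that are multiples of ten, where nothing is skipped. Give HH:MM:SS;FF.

Each 10-minute DF block holds 10 × 60 × 30 − 9 × 2 = 17982 frames. 203860 ÷ 17982 → 11 full blocks, remainder 6058.
Within the partial block the first minute is 1800 frames and each further minute 1798, so 3 further minute boundaries passed. Total skipped labels = 18 × 11 + 2 × 3 = 204.
Non-drop label index = 203860 + 204 = 204064; at 30 labels/s that is 01:53:22:04, i.e. DF 01:53:22;04.

01:53:22;04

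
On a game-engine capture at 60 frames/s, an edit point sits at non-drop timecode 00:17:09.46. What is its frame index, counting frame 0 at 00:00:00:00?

Total seconds to the label: (0 × 3600 + 17 × 60 + 9) = 1029.
Frame index = 1029 × 60 + 46 = 61786.

frame 61786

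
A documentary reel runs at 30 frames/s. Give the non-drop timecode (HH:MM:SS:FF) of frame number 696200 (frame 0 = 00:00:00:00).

696200 ÷ 30 = 23206 full seconds, remainder 20 frames.
23206 s = 6 h 26 min 46 s.
Timecode: 06:26:46:20.

06:26:46:20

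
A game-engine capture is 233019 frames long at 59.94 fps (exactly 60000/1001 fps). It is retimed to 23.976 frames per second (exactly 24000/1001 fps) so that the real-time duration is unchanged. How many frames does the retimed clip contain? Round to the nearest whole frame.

93208 frames

Frames at target rate = 233019 × (24000/1001) / (60000/1001) = 466038/5 ≈ 93207.600.
Nearest whole frame: 93208.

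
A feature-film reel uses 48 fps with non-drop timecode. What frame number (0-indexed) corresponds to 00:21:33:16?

Total seconds to the label: (0 × 3600 + 21 × 60 + 33) = 1293.
Frame index = 1293 × 48 + 16 = 62080.

frame 62080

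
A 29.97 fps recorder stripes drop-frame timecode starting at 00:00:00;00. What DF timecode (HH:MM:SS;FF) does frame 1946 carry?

00:01:04;28

Each 10-minute DF block holds 10 × 60 × 30 − 9 × 2 = 17982 frames. 1946 ÷ 17982 → 0 full blocks, remainder 1946.
Within the partial block the first minute is 1800 frames and each further minute 1798, so 1 further minute boundary passed. Total skipped labels = 18 × 0 + 2 × 1 = 2.
Non-drop label index = 1946 + 2 = 1948; at 30 labels/s that is 00:01:04:28, i.e. DF 00:01:04;28.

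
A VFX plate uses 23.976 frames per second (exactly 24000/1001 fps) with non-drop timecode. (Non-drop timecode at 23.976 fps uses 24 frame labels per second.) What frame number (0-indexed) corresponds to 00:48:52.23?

Total seconds to the label: (0 × 3600 + 48 × 60 + 52) = 2932.
Frame index = 2932 × 24 + 23 = 70391.

frame 70391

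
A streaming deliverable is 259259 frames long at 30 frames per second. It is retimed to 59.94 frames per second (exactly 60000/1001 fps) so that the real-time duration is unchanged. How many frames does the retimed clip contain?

Target frames = source frames × (target rate / source rate) = 259259 × (60000/1001)/(30) = 259259 × 2000/1001 = 518000.

518000 frames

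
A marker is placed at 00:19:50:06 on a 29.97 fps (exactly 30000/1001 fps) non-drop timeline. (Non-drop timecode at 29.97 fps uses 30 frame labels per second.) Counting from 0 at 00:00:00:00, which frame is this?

Total seconds to the label: (0 × 3600 + 19 × 60 + 50) = 1190.
Frame index = 1190 × 30 + 6 = 35706.

frame 35706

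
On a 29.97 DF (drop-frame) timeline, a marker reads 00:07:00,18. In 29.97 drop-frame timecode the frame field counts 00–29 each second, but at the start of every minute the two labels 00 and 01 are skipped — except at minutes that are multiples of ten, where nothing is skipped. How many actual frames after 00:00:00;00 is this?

12604

Complete 10-minute blocks: 0, each 17982 frames → 0.
Remaining 7 whole minutes in the current block: 1800 + 6 × 1798 = 12588 frames.
Within the current minute: 0 × 30 + 18 − 2 = 16 (labels ;00/;01 skipped at this minute). Total = 0 + 12588 + 16 = 12604.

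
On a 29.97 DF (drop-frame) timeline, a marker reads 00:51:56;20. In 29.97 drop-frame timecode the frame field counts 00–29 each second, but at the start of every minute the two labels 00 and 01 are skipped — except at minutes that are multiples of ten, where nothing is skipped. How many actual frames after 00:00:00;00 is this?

93408

Complete 10-minute blocks: 5, each 17982 frames → 89910.
Remaining 1 whole minute in the current block: 1800 + 0 × 1798 = 1800 frames.
Within the current minute: 56 × 30 + 20 − 2 = 1698 (labels ;00/;01 skipped at this minute). Total = 89910 + 1800 + 1698 = 93408.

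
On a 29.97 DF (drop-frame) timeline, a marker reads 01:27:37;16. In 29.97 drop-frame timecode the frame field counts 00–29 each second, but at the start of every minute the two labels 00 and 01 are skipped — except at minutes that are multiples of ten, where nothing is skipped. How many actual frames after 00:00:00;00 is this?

157568

As if non-drop at 30 labels/s: (1 × 3600 + 27 × 60 + 37) × 30 + 16 = 157726.
Minute boundaries passed: 87; those not divisible by 10: 87 − 8 = 79; dropped labels = 2 × 79 = 158.
Actual frame index = 157726 − 158 = 157568.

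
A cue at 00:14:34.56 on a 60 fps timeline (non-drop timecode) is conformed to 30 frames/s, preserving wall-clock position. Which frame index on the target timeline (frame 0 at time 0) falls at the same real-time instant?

frame 26248

Source frame index: (0×3600 + 14×60 + 34) × 60 + 56 = 52496.
Real time: 52496 / (60) = 13124/15 s.
Target frame: (13124/15) × (30) = 26248.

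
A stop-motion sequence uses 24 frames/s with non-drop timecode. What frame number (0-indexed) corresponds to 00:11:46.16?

frame 16960

Total seconds to the label: (0 × 3600 + 11 × 60 + 46) = 706.
Frame index = 706 × 24 + 16 = 16960.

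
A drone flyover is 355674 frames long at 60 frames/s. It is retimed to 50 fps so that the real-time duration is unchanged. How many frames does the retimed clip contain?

Target frames = source frames × (target rate / source rate) = 355674 × (50)/(60) = 355674 × 5/6 = 296395.

296395 frames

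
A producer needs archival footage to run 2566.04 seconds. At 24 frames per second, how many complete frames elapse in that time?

61584 frames

Frames = 2566.04 × 24 = 1539624/25 ≈ 61584.9600.
Complete frames: 61584.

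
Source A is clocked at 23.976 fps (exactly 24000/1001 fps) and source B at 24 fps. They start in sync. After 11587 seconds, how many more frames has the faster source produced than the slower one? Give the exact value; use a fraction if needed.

A emits 24000/1001 × 11587 = 278088000/1001 frames; B emits 24 × 11587 = 278088.
Difference = 278088/1001 frames (≈ 277.8102); B is ahead of A.

278088/1001 frames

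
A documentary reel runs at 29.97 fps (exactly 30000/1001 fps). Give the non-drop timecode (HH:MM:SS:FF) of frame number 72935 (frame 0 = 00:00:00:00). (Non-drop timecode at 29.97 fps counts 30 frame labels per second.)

00:40:31:05

72935 ÷ 30 = 2431 full seconds, remainder 5 frames.
2431 s = 0 h 40 min 31 s.
Timecode: 00:40:31:05.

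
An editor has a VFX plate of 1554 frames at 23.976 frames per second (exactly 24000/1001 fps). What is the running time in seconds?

Running time = 1554 / (24000/1001) = 64.81475 s.

64.81475 seconds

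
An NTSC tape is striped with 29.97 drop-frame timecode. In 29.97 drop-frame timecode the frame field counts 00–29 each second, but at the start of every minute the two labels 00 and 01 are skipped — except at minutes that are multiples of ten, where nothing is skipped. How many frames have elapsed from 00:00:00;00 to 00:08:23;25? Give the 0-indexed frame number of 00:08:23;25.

15099

As if non-drop at 30 labels/s: (0 × 3600 + 8 × 60 + 23) × 30 + 25 = 15115.
Minute boundaries passed: 8; those not divisible by 10: 8 − 0 = 8; dropped labels = 2 × 8 = 16.
Actual frame index = 15115 − 16 = 15099.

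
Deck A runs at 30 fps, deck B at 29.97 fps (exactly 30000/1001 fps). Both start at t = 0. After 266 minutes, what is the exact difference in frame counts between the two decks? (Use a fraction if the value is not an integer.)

68400/143 frames

266 min = 15960 s.
A emits 30 × 15960 = 478800 frames; B emits 30000/1001 × 15960 = 68400000/143.
Difference = 68400/143 frames (≈ 478.3217); B is behind A.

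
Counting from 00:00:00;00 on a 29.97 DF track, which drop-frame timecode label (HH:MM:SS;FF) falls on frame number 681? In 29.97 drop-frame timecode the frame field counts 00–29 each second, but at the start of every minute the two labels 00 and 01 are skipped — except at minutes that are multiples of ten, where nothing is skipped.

Each 10-minute DF block holds 10 × 60 × 30 − 9 × 2 = 17982 frames. 681 ÷ 17982 → 0 full blocks, remainder 681.
Within the partial block the first minute is 1800 frames and each further minute 1798, so 0 further minute boundaries passed. Total skipped labels = 18 × 0 + 2 × 0 = 0.
Non-drop label index = 681 + 0 = 681; at 30 labels/s that is 00:00:22:21, i.e. DF 00:00:22;21.

00:00:22;21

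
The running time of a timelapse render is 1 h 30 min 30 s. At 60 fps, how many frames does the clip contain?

325800 frames

1 h 30 min 30 s = 5430 s.
Frames = 5430 × 60 = 325800.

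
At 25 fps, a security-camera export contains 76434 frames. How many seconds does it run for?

3057.36 seconds

Running time = 76434 / (25) = 3057.36 s.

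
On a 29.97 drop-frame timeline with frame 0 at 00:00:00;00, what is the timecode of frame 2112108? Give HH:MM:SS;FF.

Ten DF minutes hold 17982 frames, so frame 2112108 lies in block 117 (frames 2103894–2121875) with 8214 frames into that block.
The block's first minute is 1800 frames and the rest 1798 each; 8214 frames reaches minute 4, so 117 × 18 + 4 × 2 = 2114 labels have been skipped so far.
Adding those back, label number 2112108 + 2114 = 2114222 at 30 labels/s is 70474 s + 2 f = 19 h 34 min 34 s frame 2, i.e. 19:34:34;02.

19:34:34;02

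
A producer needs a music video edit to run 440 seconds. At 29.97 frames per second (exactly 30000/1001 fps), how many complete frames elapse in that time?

13186 frames

Frames = 440 × 30000/1001 = 1200000/91 ≈ 13186.8132.
Complete frames: 13186.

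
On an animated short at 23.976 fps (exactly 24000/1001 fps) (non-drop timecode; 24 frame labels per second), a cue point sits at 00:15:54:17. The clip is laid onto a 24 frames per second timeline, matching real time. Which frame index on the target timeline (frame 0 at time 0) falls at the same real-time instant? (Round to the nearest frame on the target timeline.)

Source frame index: (0×3600 + 15×60 + 54) × 24 + 17 = 22913.
Real time: 22913 / (24000/1001) = 22935913/24000 s.
Target frame: (22935913/24000) × (24) = 22935913/1000 ≈ 22935.913 → 22936.

frame 22936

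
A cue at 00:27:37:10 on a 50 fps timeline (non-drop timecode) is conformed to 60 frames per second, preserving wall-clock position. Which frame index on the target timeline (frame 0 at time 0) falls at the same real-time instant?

frame 99432

Source frame index: (0×3600 + 27×60 + 37) × 50 + 10 = 82860.
Real time: 82860 / (50) = 8286/5 s.
Target frame: (8286/5) × (60) = 99432.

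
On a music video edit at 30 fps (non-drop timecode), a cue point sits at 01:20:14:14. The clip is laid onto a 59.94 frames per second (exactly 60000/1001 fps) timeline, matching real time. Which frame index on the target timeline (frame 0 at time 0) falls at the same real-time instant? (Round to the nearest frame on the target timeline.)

Source frame index: (1×3600 + 20×60 + 14) × 30 + 14 = 144434.
Real time: 144434 / (30) = 72217/15 s.
Target frame: (72217/15) × (60000/1001) = 288868000/1001 ≈ 288579.421 → 288579.

frame 288579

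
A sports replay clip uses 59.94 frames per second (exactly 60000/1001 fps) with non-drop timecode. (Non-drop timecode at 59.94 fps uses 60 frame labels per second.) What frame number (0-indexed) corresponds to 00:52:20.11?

frame 188411

Total seconds to the label: (0 × 3600 + 52 × 60 + 20) = 3140.
Frame index = 3140 × 60 + 11 = 188411.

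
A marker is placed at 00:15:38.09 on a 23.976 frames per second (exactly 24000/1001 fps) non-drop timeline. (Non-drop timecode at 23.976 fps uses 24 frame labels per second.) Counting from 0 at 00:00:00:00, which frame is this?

Total seconds to the label: (0 × 3600 + 15 × 60 + 38) = 938.
Frame index = 938 × 24 + 9 = 22521.

22521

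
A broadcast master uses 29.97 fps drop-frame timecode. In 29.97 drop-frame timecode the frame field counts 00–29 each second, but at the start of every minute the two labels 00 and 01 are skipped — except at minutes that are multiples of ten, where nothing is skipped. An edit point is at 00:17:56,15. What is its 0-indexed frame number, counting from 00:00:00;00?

32263

As if non-drop at 30 labels/s: (0 × 3600 + 17 × 60 + 56) × 30 + 15 = 32295.
Minute boundaries passed: 17; those not divisible by 10: 17 − 1 = 16; dropped labels = 2 × 16 = 32.
Actual frame index = 32295 − 32 = 32263.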